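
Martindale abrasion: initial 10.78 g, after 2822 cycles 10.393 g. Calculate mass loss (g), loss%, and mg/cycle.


Loss = 10.78 - 10.393 = 0.387 g
Loss% = 0.387 / 10.78 x 100 = 3.59%
Rate = 0.387 / 2822 x 1000 = 0.137 mg/cycle


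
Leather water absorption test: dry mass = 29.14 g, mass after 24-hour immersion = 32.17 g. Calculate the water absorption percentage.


10.4%

Water absorbed = 32.17 - 29.14 = 3.03 g
WA% = 3.03 / 29.14 x 100 = 10.4%


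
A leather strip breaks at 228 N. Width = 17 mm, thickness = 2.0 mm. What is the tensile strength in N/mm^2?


6.71 N/mm^2

Cross-sectional area = 17 x 2.0 = 34.0 mm^2
Tensile strength = 228 / 34.0 = 6.71 N/mm^2


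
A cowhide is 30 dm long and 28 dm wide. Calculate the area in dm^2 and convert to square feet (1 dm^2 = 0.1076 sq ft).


840 dm^2
90.38 sq ft

Area = 30 x 28 = 840 dm^2
Conversion: 840 x 0.1076 = 90.38 sq ft


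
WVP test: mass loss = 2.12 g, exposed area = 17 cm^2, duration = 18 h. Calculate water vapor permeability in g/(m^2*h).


69.28 g/(m^2*h)


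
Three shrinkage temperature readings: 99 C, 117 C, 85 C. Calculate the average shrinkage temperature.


Average = (99 + 117 + 85) / 3
Average = 301 / 3 = 100.3 C


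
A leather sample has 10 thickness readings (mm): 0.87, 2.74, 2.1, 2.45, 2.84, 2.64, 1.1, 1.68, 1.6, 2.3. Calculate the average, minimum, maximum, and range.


Average = 2.03 mm
Min = 0.87 mm
Max = 2.84 mm
Range = 1.97 mm

Sum = 20.32
Average = 20.32 / 10 = 2.03 mm
Minimum = 0.87 mm
Maximum = 2.84 mm
Range = 2.84 - 0.87 = 1.97 mm


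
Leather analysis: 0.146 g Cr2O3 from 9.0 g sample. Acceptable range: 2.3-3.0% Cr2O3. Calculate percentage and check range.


Cr2O3 = 1.62%
Within range: No


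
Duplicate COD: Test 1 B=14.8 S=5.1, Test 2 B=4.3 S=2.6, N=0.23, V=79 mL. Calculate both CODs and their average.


COD1 = (14.8 - 5.1) x 0.23 x 8000 / 79 = 225.9 mg/L
COD2 = (4.3 - 2.6) x 0.23 x 8000 / 79 = 39.6 mg/L
Average = (225.9 + 39.6) / 2 = 132.8 mg/L


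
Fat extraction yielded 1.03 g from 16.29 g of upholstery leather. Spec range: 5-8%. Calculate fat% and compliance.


Fat content = 6.3%
Compliant: Yes


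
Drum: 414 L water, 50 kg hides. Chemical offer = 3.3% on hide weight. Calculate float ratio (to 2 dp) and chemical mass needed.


Float ratio = 8.28
Chemical needed = 1.65 kg


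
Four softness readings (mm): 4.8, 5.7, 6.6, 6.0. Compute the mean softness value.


5.78 mm


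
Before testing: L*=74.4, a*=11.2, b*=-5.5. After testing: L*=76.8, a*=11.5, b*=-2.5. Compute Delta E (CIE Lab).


Delta E = 3.85

dL = 76.8 - 74.4 = 2.4
da = 11.5 - 11.2 = 0.3
db = -2.5 - (-5.5) = 3.0
dE = sqrt((2.4)^2 + (0.3)^2 + (3.0)^2) = 3.85


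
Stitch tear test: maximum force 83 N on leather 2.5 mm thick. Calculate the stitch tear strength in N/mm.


33.2 N/mm


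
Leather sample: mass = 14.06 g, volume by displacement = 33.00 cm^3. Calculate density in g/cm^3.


0.426 g/cm^3


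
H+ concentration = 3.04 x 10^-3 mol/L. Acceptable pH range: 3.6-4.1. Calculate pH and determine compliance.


pH = -log10(3.04 x 10^-3) = 2.52
Range: 3.6 to 4.1
Compliant: No


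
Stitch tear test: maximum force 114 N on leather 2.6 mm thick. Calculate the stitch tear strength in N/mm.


Stitch tear strength = force / thickness
STS = 114 / 2.6 = 43.8 N/mm


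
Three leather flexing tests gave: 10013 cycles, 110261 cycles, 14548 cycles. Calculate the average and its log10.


Average = (10013 + 110261 + 14548) / 3 = 44941 cycles
log10(44941) = 4.65


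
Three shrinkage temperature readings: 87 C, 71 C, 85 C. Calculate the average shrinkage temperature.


Average = (87 + 71 + 85) / 3
Average = 243 / 3 = 81.0 C


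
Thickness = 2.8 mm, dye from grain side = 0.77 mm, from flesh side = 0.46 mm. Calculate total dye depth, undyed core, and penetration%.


Total dyed = 0.77 + 0.46 = 1.23 mm
Undyed core = 2.8 - 1.23 = 1.57 mm
Penetration = 1.23 / 2.8 x 100 = 43.9%


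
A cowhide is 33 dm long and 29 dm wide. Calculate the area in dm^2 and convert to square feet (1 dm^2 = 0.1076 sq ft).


Area = 33 x 29 = 957 dm^2
Conversion: 957 x 0.1076 = 102.97 sq ft


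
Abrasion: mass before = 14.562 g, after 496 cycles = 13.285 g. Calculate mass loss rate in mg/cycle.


2.575 mg/cycle


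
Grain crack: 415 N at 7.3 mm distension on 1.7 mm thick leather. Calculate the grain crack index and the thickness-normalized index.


Crack index = 415 / 7.3 = 56.8 N/mm
Normalized = 56.8 / 1.7 = 33.4 N/mm per mm


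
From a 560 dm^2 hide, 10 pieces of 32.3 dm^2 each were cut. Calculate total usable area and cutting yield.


Usable area = 323.0 dm^2
Yield = 57.7%


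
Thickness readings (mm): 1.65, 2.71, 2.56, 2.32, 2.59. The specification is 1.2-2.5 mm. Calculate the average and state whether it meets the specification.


Average = 2.37 mm
Within specification: Yes

Sum = 11.83
Average = 11.83 / 5 = 2.37 mm
Specification range: 1.2 to 2.5 mm
Within spec: Yes


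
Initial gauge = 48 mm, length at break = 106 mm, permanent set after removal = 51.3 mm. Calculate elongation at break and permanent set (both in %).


Elongation at break = 120.8%
Permanent set = 6.9%

Elongation at break = (106 - 48) / 48 x 100 = 120.8%
Permanent set = (51.3 - 48) / 48 x 100 = 6.9%


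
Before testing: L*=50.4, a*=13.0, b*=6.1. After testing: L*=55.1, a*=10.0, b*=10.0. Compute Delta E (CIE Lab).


Delta E = 6.80

dL = 55.1 - 50.4 = 4.7
da = 10.0 - 13.0 = -3.0
db = 10.0 - 6.1 = 3.9
dE = sqrt((4.7)^2 + (-3.0)^2 + (3.9)^2) = 6.80


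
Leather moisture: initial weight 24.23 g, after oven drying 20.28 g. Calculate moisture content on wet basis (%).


Moisture = 24.23 - 20.28 = 3.95 g
MC = 3.95 / 24.23 x 100 = 16.3%


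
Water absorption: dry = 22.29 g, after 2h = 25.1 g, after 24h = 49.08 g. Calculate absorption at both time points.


2h absorption = 12.6%
24h absorption = 120.2%

WA (2h) = (25.1 - 22.29) / 22.29 x 100 = 12.6%
WA (24h) = (49.08 - 22.29) / 22.29 x 100 = 120.2%


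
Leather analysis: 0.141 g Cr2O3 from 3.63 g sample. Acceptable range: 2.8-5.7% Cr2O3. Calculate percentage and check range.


Cr2O3 = 3.88%
Within range: Yes

Cr2O3% = 0.141 / 3.63 x 100 = 3.88%
Acceptable range: 2.8 to 5.7%
Within range: Yes


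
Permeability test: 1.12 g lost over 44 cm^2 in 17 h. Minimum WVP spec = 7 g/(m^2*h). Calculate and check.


WVP = 14.97 g/(m^2*h)
Meets specification: Yes

WVP = 1.12 / (44 x 17) x 10000 = 14.97 g/(m^2*h)
Minimum: 7 g/(m^2*h)
Meets spec: Yes


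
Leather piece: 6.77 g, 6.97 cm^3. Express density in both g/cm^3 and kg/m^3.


Density = 6.77 / 6.97 = 0.971 g/cm^3
Convert: 0.971 x 1000 = 971 kg/m^3


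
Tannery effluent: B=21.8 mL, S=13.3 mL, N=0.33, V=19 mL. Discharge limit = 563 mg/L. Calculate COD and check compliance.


COD = 1181.1 mg/L
Compliant: No


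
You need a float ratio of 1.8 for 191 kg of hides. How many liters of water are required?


343.8 L

Water = hide weight x target ratio
Water = 191 x 1.8 = 343.8 L


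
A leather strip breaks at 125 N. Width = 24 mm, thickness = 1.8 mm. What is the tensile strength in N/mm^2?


2.89 N/mm^2

Cross-sectional area = 24 x 1.8 = 43.2 mm^2
Tensile strength = 125 / 43.2 = 2.89 N/mm^2


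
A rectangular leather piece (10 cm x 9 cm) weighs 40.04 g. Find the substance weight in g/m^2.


4448.9 g/m^2


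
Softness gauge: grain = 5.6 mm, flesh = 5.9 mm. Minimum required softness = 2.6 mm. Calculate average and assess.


Average softness = 5.75 mm
Meets requirement: Yes


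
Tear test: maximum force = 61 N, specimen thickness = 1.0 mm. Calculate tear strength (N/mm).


61.0 N/mm

Tear strength = force / thickness
Tear = 61 / 1.0 = 61.0 N/mm


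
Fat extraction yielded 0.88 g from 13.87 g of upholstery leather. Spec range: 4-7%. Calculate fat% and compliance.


Fat% = 0.88 / 13.87 x 100 = 6.3%
Spec range: 4-7%
Compliant: Yes


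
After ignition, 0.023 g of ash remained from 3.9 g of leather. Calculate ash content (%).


0.59%

Ash% = 0.023 / 3.9 x 100
Ash% = 0.59%


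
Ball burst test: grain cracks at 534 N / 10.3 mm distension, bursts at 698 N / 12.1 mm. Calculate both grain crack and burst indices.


Crack index = 534 / 10.3 = 51.8 N/mm
Burst index = 698 / 12.1 = 57.7 N/mm


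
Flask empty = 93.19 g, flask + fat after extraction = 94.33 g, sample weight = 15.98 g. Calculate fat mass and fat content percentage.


Fat mass = 94.33 - 93.19 = 1.14 g
Fat% = 1.14 / 15.98 x 100 = 7.1%


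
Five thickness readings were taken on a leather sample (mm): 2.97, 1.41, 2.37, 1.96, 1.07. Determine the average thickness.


1.96 mm

Sum = 2.97 + 1.41 + 2.37 + 1.96 + 1.07 = 9.78
Average = 9.78 / 5 = 1.96 mm


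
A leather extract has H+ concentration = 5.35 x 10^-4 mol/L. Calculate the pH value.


pH = 3.27

pH = -log10[H+]
pH = -log10(5.35 x 10^-4) = 3.27


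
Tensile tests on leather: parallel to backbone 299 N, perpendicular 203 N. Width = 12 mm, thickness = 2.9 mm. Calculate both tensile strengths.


Parallel = 8.59 N/mm^2
Perpendicular = 5.83 N/mm^2


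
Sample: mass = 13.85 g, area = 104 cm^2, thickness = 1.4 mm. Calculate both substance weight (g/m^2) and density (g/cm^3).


Substance weight = 1331.7 g/m^2
Density = 0.951 g/cm^3

SW = 13.85 / 104 x 10000 = 1331.7 g/m^2
Volume = 104 x 1.4 / 10 = 14.56 cm^3
Density = 13.85 / 14.56 = 0.951 g/cm^3


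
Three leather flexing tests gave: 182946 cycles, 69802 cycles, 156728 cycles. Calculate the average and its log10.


Average = 136492 cycles
log10 = 5.14


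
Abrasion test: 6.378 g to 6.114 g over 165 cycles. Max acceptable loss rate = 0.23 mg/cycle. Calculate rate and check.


Rate = 1.600 mg/cycle
Passes: No

Loss = 6.378 - 6.114 = 0.264 g
Rate = 0.264 g / 165 cycles x 1000 = 1.600 mg/cycle
Max = 0.23 mg/cycle
Passes: No


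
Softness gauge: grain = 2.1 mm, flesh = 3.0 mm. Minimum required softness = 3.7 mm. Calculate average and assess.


Average softness = 2.55 mm
Meets requirement: No


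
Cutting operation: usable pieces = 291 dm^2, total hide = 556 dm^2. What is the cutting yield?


52.3%

Yield = usable / total x 100
Yield = 291 / 556 x 100 = 52.3%


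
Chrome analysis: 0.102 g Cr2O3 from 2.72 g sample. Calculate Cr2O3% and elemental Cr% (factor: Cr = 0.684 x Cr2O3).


Cr2O3 = 3.75%
Cr = 2.57%

Cr2O3% = 0.102 / 2.72 x 100 = 3.75%
Cr% = 3.75 x 0.684 = 2.57%


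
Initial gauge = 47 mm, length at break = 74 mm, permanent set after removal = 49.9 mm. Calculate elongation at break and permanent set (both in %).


Elongation at break = 57.4%
Permanent set = 6.2%


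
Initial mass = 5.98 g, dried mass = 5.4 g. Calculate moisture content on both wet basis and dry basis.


Wet basis = 9.7%
Dry basis = 10.7%

Moisture lost = 5.98 - 5.4 = 0.58 g
Wet basis MC = 0.58 / 5.98 x 100 = 9.7%
Dry basis MC = 0.58 / 5.4 x 100 = 10.7%


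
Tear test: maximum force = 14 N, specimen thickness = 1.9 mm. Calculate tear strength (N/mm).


7.4 N/mm

Tear strength = force / thickness
Tear = 14 / 1.9 = 7.4 N/mm


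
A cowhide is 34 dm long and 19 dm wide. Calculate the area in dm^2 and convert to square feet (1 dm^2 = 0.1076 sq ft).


646 dm^2
69.51 sq ft

Area = 34 x 19 = 646 dm^2
Conversion: 646 x 0.1076 = 69.51 sq ft


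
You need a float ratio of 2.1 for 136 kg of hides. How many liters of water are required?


285.6 L

Water = hide weight x target ratio
Water = 136 x 2.1 = 285.6 L


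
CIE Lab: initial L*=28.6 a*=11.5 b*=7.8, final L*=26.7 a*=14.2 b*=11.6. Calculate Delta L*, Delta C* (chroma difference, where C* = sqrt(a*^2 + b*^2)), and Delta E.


Delta L* = 26.7 - 28.6 = -1.9
C1* = sqrt((11.5)^2 + (7.8)^2) = 13.896
C2* = sqrt((14.2)^2 + (11.6)^2) = 18.336
Delta C* = 18.336 - 13.896 = 4.44
Delta E = sqrt((-1.9)^2 + (2.7)^2 + (3.8)^2) = 5.03


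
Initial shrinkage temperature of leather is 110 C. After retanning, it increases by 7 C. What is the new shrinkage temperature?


New Ts = 110 + 7 = 117 C


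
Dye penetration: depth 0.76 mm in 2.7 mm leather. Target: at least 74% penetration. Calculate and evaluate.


Penetration = 28.1%
Meets target: No


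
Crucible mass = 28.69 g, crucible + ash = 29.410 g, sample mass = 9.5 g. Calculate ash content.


Ash mass = 29.410 - 28.69 = 0.720 g
Ash% = 0.720 / 9.5 x 100 = 7.58%


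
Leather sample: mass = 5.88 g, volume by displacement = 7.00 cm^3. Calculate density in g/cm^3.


Density = mass / volume
Density = 5.88 / 7.00 = 0.840 g/cm^3


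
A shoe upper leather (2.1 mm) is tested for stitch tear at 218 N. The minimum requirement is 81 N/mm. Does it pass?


STS = 103.8 N/mm
Passes: Yes


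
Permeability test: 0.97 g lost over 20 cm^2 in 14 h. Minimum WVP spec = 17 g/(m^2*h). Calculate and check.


WVP = 0.97 / (20 x 14) x 10000 = 34.64 g/(m^2*h)
Minimum: 17 g/(m^2*h)
Meets spec: Yes


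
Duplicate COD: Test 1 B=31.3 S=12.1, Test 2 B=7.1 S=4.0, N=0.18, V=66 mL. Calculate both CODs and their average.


COD1 = (31.3 - 12.1) x 0.18 x 8000 / 66 = 418.9 mg/L
COD2 = (7.1 - 4.0) x 0.18 x 8000 / 66 = 67.6 mg/L
Average = (418.9 + 67.6) / 2 = 243.3 mg/L


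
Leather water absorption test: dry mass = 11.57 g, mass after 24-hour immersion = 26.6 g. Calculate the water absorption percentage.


Water absorbed = 26.6 - 11.57 = 15.03 g
WA% = 15.03 / 11.57 x 100 = 129.9%


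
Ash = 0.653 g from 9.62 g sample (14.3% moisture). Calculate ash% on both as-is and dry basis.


As-is ash = 6.79%
Dry-basis ash = 7.92%

As-is ash% = 0.653 / 9.62 x 100 = 6.79%
Dry mass = 9.62 x (100 - 14.3) / 100 = 8.24434 g
Dry-basis ash% = 0.653 / 8.24434 x 100 = 7.92%


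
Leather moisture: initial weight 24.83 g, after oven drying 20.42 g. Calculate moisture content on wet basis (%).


17.8%

Moisture = 24.83 - 20.42 = 4.41 g
MC = 4.41 / 24.83 x 100 = 17.8%


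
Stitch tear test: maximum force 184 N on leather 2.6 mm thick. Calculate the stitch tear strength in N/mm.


Stitch tear strength = force / thickness
STS = 184 / 2.6 = 70.8 N/mm


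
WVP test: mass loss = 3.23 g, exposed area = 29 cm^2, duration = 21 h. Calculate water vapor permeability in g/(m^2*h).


WVP = mass_loss / (area x time) x 10000
WVP = 3.23 / (29 x 21) x 10000
WVP = 3.23 / 609 x 10000 = 53.04 g/(m^2*h)


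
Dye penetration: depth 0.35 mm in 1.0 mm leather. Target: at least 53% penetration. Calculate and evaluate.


Penetration = 0.35 / 1.0 x 100 = 35.0%
Target: 53%
Meets target: No


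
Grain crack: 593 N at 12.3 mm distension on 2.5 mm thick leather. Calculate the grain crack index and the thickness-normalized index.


Crack index = 48.2 N/mm
Normalized index = 19.3 N/mm per mm

Crack index = 593 / 12.3 = 48.2 N/mm
Normalized = 48.2 / 2.5 = 19.3 N/mm per mm


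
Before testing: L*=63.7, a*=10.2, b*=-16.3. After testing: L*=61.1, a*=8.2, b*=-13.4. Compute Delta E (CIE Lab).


dL = 61.1 - 63.7 = -2.6
da = 8.2 - 10.2 = -2.0
db = -13.4 - (-16.3) = 2.9
dE = sqrt((-2.6)^2 + (-2.0)^2 + (2.9)^2) = 4.38


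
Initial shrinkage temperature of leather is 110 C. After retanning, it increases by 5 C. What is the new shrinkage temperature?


115 C

New Ts = 110 + 5 = 115 C


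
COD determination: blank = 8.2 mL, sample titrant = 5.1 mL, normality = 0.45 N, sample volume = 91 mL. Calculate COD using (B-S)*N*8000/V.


COD = (8.2 - 5.1) x 0.45 x 8000 / 91
COD = 3.1 x 0.45 x 8000 / 91
COD = 122.6 mg/L


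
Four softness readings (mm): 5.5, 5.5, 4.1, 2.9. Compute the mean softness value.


Sum = 5.5 + 5.5 + 4.1 + 2.9
Mean = 18.0 / 4 = 4.50 mm


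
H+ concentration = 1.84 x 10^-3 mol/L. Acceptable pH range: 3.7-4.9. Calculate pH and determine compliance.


pH = 2.74
Compliant: No


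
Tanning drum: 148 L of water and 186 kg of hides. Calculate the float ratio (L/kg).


0.8

Float ratio = water / hide weight
Ratio = 148 / 186 = 0.8


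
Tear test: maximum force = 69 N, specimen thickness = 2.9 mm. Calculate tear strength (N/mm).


23.8 N/mm

Tear strength = force / thickness
Tear = 69 / 2.9 = 23.8 N/mm


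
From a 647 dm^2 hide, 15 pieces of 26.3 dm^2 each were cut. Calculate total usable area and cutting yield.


Usable area = 394.5 dm^2
Yield = 61.0%

Total usable = 15 x 26.3 = 394.5 dm^2
Yield = 394.5 / 647 x 100 = 61.0%


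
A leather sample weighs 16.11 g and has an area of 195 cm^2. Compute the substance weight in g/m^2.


826.2 g/m^2


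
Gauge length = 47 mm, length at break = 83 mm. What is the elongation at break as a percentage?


Extension = 83 - 47 = 36 mm
Elongation = 36 / 47 x 100 = 76.6%


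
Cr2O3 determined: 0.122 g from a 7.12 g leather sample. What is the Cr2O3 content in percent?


Cr2O3% = 0.122 / 7.12 x 100
Cr2O3% = 1.71%


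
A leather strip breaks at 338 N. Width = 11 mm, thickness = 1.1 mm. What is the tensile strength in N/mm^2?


27.93 N/mm^2

Cross-sectional area = 11 x 1.1 = 12.1 mm^2
Tensile strength = 338 / 12.1 = 27.93 N/mm^2


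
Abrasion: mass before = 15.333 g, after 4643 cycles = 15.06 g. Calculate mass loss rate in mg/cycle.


Mass loss = 15.333 - 15.06 = 0.273 g
Rate = 0.273 / 4643 x 1000 = 0.059 mg/cycle


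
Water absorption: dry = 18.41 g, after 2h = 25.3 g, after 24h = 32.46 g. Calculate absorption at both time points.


2h absorption = 37.4%
24h absorption = 76.3%

WA (2h) = (25.3 - 18.41) / 18.41 x 100 = 37.4%
WA (24h) = (32.46 - 18.41) / 18.41 x 100 = 76.3%


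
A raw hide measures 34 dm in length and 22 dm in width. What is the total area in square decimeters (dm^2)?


Area = length x width
Area = 34 x 22 = 748 dm^2


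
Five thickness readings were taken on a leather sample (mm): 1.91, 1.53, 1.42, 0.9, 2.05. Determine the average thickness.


Sum = 1.91 + 1.53 + 1.42 + 0.9 + 2.05 = 7.81
Average = 7.81 / 5 = 1.56 mm


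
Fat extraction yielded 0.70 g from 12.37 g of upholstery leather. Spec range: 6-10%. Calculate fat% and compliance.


Fat% = 0.70 / 12.37 x 100 = 5.7%
Spec range: 6-10%
Compliant: No


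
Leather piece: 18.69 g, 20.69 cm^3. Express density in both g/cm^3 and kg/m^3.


Density = 18.69 / 20.69 = 0.903 g/cm^3
Convert: 0.903 x 1000 = 903 kg/m^3


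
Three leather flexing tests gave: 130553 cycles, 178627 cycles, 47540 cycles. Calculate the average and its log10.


Average = (130553 + 178627 + 47540) / 3 = 118907 cycles
log10(118907) = 5.08


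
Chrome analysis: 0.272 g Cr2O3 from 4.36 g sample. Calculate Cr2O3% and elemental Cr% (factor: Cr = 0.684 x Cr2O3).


Cr2O3 = 6.24%
Cr = 4.27%

Cr2O3% = 0.272 / 4.36 x 100 = 6.24%
Cr% = 6.24 x 0.684 = 4.27%


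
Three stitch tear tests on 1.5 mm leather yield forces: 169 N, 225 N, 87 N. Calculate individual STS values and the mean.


STS1 = 112.7 N/mm
STS2 = 150.0 N/mm
STS3 = 58.0 N/mm
Mean = 106.9 N/mm


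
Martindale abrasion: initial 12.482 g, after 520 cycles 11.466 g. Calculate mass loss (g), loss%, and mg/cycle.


Mass loss = 1.016 g
Loss = 8.14%
Rate = 1.954 mg/cycle


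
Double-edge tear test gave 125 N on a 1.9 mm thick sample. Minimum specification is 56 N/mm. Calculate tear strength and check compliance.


Tear strength = 65.8 N/mm
Compliant: Yes

Tear strength = 125 / 1.9 = 65.8 N/mm
Required minimum = 56 N/mm
Compliant: Yes


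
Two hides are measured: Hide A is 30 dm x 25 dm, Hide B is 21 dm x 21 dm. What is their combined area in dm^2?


Hide A area = 30 x 25 = 750 dm^2
Hide B area = 21 x 21 = 441 dm^2
Total = 750 + 441 = 1191 dm^2


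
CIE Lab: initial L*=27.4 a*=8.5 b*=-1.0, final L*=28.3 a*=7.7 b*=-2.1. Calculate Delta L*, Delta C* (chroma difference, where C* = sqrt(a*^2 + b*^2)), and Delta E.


Delta L* = 0.9
Delta C* = -0.58
Delta E = 1.63

Delta L* = 28.3 - 27.4 = 0.9
C1* = sqrt((8.5)^2 + (-1.0)^2) = 8.559
C2* = sqrt((7.7)^2 + (-2.1)^2) = 7.981
Delta C* = 7.981 - 8.559 = -0.58
Delta E = sqrt((0.9)^2 + (-0.8)^2 + (-1.1)^2) = 1.63


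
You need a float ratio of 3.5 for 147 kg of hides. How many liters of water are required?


514.5 L

Water = hide weight x target ratio
Water = 147 x 3.5 = 514.5 L


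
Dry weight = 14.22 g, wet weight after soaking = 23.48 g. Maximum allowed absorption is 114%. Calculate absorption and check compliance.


Absorption = 65.1%
Compliant: Yes


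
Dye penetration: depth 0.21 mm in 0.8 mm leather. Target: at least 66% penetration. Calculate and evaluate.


Penetration = 0.21 / 0.8 x 100 = 26.3%
Target: 66%
Meets target: No


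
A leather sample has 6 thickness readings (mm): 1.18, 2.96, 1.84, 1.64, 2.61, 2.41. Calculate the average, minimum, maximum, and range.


Average = 2.11 mm
Min = 1.18 mm
Max = 2.96 mm
Range = 1.78 mm

Sum = 12.64
Average = 12.64 / 6 = 2.11 mm
Minimum = 1.18 mm
Maximum = 2.96 mm
Range = 2.96 - 1.18 = 1.78 mm


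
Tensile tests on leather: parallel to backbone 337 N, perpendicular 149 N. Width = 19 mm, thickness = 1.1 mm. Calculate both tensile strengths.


Area = 19 x 1.1 = 20.9 mm^2
TS (parallel) = 337 / 20.9 = 16.12 N/mm^2
TS (perpendicular) = 149 / 20.9 = 7.13 N/mm^2


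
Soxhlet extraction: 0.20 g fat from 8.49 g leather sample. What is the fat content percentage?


Fat content = 0.20 / 8.49 x 100
Fat = 2.4%


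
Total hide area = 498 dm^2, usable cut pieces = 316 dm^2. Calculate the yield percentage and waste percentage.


Yield = 316 / 498 x 100 = 63.5%
Waste = 498 - 316 = 182 dm^2
Waste% = 100 - 63.5 = 36.5%


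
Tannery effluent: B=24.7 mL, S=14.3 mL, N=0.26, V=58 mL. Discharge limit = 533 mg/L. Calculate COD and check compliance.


COD = 373.0 mg/L
Compliant: Yes


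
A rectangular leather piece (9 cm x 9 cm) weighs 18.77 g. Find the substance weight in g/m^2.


Area = 9 x 9 = 81 cm^2
SW = 18.77 / 81 x 10000 = 2317.3 g/m^2


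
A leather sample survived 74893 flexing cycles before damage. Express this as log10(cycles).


log10(74893) = 4.87


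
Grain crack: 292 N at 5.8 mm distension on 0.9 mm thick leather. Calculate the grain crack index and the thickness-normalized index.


Crack index = 292 / 5.8 = 50.3 N/mm
Normalized = 50.3 / 0.9 = 55.9 N/mm per mm


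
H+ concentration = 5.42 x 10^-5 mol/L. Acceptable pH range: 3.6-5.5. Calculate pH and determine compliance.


pH = 4.27
Compliant: Yes

pH = -log10(5.42 x 10^-5) = 4.27
Range: 3.6 to 5.5
Compliant: Yes


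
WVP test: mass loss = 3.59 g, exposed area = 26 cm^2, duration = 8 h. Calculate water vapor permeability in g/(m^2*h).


WVP = mass_loss / (area x time) x 10000
WVP = 3.59 / (26 x 8) x 10000
WVP = 3.59 / 208 x 10000 = 172.60 g/(m^2*h)


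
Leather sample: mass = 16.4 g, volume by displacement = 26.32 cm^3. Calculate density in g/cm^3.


Density = mass / volume
Density = 16.4 / 26.32 = 0.623 g/cm^3


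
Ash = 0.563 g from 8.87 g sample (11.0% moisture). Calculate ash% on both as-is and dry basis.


As-is ash% = 0.563 / 8.87 x 100 = 6.35%
Dry mass = 8.87 x (100 - 11.0) / 100 = 7.8943 g
Dry-basis ash% = 0.563 / 7.8943 x 100 = 7.13%


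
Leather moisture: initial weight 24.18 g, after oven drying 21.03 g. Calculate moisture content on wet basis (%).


13.0%


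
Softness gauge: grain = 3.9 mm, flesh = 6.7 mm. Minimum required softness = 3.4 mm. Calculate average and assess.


Average softness = 5.30 mm
Meets requirement: Yes

Average = (3.9 + 6.7) / 2 = 5.30 mm
Minimum = 3.4 mm
Meets requirement: Yes


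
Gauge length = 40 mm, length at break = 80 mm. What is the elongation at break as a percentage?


100.0%


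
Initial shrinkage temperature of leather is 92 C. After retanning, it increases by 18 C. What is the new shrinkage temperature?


New Ts = 92 + 18 = 110 C


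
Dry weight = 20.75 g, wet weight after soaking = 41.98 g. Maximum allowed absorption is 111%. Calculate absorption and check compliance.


Absorption = 102.3%
Compliant: Yes


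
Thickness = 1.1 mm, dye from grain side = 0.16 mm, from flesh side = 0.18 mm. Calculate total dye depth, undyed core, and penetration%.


Total dyed = 0.16 + 0.18 = 0.34 mm
Undyed core = 1.1 - 0.34 = 0.76 mm
Penetration = 0.34 / 1.1 x 100 = 30.9%


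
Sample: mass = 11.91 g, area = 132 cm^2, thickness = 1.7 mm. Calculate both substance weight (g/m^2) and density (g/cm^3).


SW = 11.91 / 132 x 10000 = 902.3 g/m^2
Volume = 132 x 1.7 / 10 = 22.44 cm^3
Density = 11.91 / 22.44 = 0.531 g/cm^3


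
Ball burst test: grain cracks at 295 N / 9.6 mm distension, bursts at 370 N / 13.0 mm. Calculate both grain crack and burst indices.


Crack index = 295 / 9.6 = 30.7 N/mm
Burst index = 370 / 13.0 = 28.5 N/mm


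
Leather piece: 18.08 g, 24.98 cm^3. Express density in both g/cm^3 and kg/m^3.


Density = 18.08 / 24.98 = 0.724 g/cm^3
Convert: 0.724 x 1000 = 724 kg/m^3


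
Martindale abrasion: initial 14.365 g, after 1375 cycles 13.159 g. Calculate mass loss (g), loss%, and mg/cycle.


Mass loss = 1.206 g
Loss = 8.40%
Rate = 0.877 mg/cycle

Loss = 14.365 - 13.159 = 1.206 g
Loss% = 1.206 / 14.365 x 100 = 8.40%
Rate = 1.206 / 1375 x 1000 = 0.877 mg/cycle


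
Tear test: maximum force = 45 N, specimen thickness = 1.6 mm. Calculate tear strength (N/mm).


28.1 N/mm


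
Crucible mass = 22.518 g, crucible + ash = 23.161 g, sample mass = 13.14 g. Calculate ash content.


Ash mass = 23.161 - 22.518 = 0.643 g
Ash% = 0.643 / 13.14 x 100 = 4.89%


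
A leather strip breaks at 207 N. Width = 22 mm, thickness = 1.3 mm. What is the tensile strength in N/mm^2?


7.24 N/mm^2


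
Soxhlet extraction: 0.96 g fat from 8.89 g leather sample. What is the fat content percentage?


10.8%

Fat content = 0.96 / 8.89 x 100
Fat = 10.8%


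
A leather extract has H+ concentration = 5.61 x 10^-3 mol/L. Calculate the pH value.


pH = 2.25


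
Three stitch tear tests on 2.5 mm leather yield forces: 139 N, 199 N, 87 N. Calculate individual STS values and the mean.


STS1 = 139 / 2.5 = 55.6 N/mm
STS2 = 199 / 2.5 = 79.6 N/mm
STS3 = 87 / 2.5 = 34.8 N/mm
Mean = (55.6 + 79.6 + 34.8) / 3 = 56.7 N/mm


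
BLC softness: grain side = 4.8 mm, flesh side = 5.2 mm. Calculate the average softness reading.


Average = (4.8 + 5.2) / 2
Average = 5.00 mm


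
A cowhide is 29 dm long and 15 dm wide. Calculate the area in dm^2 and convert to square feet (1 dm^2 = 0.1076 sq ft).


Area = 29 x 15 = 435 dm^2
Conversion: 435 x 0.1076 = 46.81 sq ft


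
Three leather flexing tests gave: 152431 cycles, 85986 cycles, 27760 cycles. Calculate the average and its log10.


Average = (152431 + 85986 + 27760) / 3 = 88726 cycles
log10(88726) = 4.95


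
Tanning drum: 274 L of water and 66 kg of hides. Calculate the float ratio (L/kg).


4.2

Float ratio = water / hide weight
Ratio = 274 / 66 = 4.2


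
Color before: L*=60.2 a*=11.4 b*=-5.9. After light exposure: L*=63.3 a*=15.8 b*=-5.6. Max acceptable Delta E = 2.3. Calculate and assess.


Delta E = 5.39
Passes: No


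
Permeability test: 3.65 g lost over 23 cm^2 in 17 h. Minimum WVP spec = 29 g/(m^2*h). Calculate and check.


WVP = 3.65 / (23 x 17) x 10000 = 93.35 g/(m^2*h)
Minimum: 29 g/(m^2*h)
Meets spec: Yes


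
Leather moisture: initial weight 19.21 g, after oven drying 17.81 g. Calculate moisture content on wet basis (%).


7.3%

Moisture = 19.21 - 17.81 = 1.40 g
MC = 1.40 / 19.21 x 100 = 7.3%


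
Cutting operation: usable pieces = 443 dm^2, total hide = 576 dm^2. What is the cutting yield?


76.9%

Yield = usable / total x 100
Yield = 443 / 576 x 100 = 76.9%


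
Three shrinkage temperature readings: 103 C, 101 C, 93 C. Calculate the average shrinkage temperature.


99.0 C

Average = (103 + 101 + 93) / 3
Average = 297 / 3 = 99.0 C


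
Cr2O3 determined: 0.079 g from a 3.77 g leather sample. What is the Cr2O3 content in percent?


Cr2O3% = 0.079 / 3.77 x 100
Cr2O3% = 2.10%


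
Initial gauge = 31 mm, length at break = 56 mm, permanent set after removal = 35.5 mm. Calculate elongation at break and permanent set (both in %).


Elongation at break = (56 - 31) / 31 x 100 = 80.6%
Permanent set = (35.5 - 31) / 31 x 100 = 14.5%


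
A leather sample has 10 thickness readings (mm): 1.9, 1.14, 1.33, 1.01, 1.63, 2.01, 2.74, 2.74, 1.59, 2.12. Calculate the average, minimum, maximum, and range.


Average = 1.82 mm
Min = 1.01 mm
Max = 2.74 mm
Range = 1.73 mm

Sum = 18.21
Average = 18.21 / 10 = 1.82 mm
Minimum = 1.01 mm
Maximum = 2.74 mm
Range = 2.74 - 1.01 = 1.73 mm


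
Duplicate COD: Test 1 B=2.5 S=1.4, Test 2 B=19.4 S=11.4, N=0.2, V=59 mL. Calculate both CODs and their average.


COD1 = (2.5 - 1.4) x 0.2 x 8000 / 59 = 29.8 mg/L
COD2 = (19.4 - 11.4) x 0.2 x 8000 / 59 = 216.9 mg/L
Average = (29.8 + 216.9) / 2 = 123.4 mg/L


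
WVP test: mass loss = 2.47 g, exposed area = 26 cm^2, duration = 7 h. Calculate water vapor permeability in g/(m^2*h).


WVP = mass_loss / (area x time) x 10000
WVP = 2.47 / (26 x 7) x 10000
WVP = 2.47 / 182 x 10000 = 135.71 g/(m^2*h)


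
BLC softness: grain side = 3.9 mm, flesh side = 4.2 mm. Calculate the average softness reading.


4.05 mm

Average = (3.9 + 4.2) / 2
Average = 4.05 mm


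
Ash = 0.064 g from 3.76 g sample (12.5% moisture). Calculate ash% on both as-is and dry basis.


As-is ash = 1.70%
Dry-basis ash = 1.95%


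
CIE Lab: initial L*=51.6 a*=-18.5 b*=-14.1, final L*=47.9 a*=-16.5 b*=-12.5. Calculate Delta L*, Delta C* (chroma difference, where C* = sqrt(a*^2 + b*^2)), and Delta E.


Delta L* = -3.7
Delta C* = -2.56
Delta E = 4.50

Delta L* = 47.9 - 51.6 = -3.7
C1* = sqrt((-18.5)^2 + (-14.1)^2) = 23.261
C2* = sqrt((-16.5)^2 + (-12.5)^2) = 20.700
Delta C* = 20.700 - 23.261 = -2.56
Delta E = sqrt((-3.7)^2 + (2.0)^2 + (1.6)^2) = 4.50


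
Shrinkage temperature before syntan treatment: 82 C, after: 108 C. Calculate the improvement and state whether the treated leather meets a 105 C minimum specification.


Improvement = 26 C
Meets 105 C spec: Yes

Improvement = 108 - 82 = 26 C
Spec check: 108 C >= 105 C? Yes


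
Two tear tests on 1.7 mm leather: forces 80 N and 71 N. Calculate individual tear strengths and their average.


Tear 1 = 47.1 N/mm
Tear 2 = 41.8 N/mm
Average = 44.5 N/mm


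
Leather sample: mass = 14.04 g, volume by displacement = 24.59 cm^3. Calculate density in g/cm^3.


0.571 g/cm^3

Density = mass / volume
Density = 14.04 / 24.59 = 0.571 g/cm^3


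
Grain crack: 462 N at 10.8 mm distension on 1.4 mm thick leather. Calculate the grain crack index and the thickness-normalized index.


Crack index = 462 / 10.8 = 42.8 N/mm
Normalized = 42.8 / 1.4 = 30.6 N/mm per mm


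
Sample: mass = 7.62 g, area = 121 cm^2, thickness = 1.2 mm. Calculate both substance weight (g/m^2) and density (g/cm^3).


SW = 7.62 / 121 x 10000 = 629.8 g/m^2
Volume = 121 x 1.2 / 10 = 14.52 cm^3
Density = 7.62 / 14.52 = 0.525 g/cm^3


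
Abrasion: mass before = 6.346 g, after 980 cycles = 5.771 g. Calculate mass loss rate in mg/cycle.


0.587 mg/cycle


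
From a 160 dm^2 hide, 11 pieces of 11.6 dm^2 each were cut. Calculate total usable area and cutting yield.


Usable area = 127.6 dm^2
Yield = 79.8%


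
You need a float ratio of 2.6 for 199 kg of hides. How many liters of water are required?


Water = hide weight x target ratio
Water = 199 x 2.6 = 517.4 L


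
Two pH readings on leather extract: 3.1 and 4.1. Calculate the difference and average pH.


Difference = |3.1 - 4.1| = 1.0
Average = (3.1 + 4.1) / 2 = 3.60


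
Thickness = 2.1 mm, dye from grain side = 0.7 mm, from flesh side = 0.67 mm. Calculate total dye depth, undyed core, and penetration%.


Total dyed = 0.7 + 0.67 = 1.37 mm
Undyed core = 2.1 - 1.37 = 0.73 mm
Penetration = 1.37 / 2.1 x 100 = 65.2%


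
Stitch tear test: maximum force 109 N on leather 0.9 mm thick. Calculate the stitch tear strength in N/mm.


121.1 N/mm


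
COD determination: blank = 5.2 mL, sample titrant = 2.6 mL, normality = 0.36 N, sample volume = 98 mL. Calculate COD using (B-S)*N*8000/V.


COD = (5.2 - 2.6) x 0.36 x 8000 / 98
COD = 2.6 x 0.36 x 8000 / 98
COD = 76.4 mg/L


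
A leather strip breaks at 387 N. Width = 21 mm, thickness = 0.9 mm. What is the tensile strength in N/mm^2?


Cross-sectional area = 21 x 0.9 = 18.9 mm^2
Tensile strength = 387 / 18.9 = 20.48 N/mm^2


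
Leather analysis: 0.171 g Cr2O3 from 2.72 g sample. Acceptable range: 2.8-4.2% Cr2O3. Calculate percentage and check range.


Cr2O3% = 0.171 / 2.72 x 100 = 6.29%
Acceptable range: 2.8 to 4.2%
Within range: No


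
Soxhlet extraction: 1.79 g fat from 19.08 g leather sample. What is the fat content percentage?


Fat content = 1.79 / 19.08 x 100
Fat = 9.4%


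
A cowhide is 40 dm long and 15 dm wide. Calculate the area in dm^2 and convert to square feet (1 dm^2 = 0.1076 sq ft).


600 dm^2
64.56 sq ft


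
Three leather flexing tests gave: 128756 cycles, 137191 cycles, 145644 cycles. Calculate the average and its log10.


Average = 137197 cycles
log10 = 5.14


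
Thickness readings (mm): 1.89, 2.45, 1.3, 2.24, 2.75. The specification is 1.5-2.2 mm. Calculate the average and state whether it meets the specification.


Sum = 10.63
Average = 10.63 / 5 = 2.13 mm
Specification range: 1.5 to 2.2 mm
Within spec: Yes


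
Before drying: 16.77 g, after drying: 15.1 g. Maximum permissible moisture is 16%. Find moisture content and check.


Moisture content = 10.0%
Acceptable: Yes

MC = (16.77 - 15.1) / 16.77 x 100 = 10.0%
Maximum: 16%
Acceptable: Yes


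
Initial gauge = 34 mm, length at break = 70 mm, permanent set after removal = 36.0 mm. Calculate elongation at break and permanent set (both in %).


Elongation at break = 105.9%
Permanent set = 5.9%


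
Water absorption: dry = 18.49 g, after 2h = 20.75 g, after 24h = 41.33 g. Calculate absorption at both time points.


WA (2h) = (20.75 - 18.49) / 18.49 x 100 = 12.2%
WA (24h) = (41.33 - 18.49) / 18.49 x 100 = 123.5%


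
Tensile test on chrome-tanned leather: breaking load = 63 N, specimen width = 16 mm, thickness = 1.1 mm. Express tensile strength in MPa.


3.58 MPa


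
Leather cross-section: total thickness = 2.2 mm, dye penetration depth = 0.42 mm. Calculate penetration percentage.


19.1%

Penetration% = 0.42 / 2.2 x 100
Penetration = 19.1%


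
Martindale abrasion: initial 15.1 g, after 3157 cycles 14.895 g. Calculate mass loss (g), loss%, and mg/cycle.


Loss = 15.1 - 14.895 = 0.205 g
Loss% = 0.205 / 15.1 x 100 = 1.36%
Rate = 0.205 / 3157 x 1000 = 0.065 mg/cycle


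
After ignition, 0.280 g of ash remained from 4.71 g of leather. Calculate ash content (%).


5.94%


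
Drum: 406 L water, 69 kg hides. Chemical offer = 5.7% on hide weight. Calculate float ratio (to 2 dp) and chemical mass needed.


Float ratio = 5.88
Chemical needed = 3.933 kg

Float ratio = 406 / 69 = 5.88
Chemical = 69 x 5.7 / 100 = 3.933 kg


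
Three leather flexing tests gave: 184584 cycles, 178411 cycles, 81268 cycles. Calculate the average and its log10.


Average = 148088 cycles
log10 = 5.17

Average = (184584 + 178411 + 81268) / 3 = 148088 cycles
log10(148088) = 5.17


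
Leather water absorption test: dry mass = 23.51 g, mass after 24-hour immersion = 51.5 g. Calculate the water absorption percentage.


119.1%


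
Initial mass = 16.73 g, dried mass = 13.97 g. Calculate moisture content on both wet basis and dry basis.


Wet basis = 16.5%
Dry basis = 19.8%


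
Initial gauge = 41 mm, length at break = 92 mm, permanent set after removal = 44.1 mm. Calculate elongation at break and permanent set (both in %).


Elongation at break = 124.4%
Permanent set = 7.6%

Elongation at break = (92 - 41) / 41 x 100 = 124.4%
Permanent set = (44.1 - 41) / 41 x 100 = 7.6%


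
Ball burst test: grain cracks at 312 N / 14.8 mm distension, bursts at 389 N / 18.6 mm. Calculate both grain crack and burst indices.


Crack index = 312 / 14.8 = 21.1 N/mm
Burst index = 389 / 18.6 = 20.9 N/mm


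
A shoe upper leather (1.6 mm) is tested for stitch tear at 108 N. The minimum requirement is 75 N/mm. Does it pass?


STS = 67.5 N/mm
Passes: No

STS = 108 / 1.6 = 67.5 N/mm
Minimum required: 75 N/mm
Passes: No


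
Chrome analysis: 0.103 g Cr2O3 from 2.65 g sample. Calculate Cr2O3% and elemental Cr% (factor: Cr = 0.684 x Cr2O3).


Cr2O3 = 3.89%
Cr = 2.66%


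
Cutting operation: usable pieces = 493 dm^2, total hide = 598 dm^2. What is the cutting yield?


Yield = usable / total x 100
Yield = 493 / 598 x 100 = 82.4%


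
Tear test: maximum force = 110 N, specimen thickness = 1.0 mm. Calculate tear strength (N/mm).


110.0 N/mm

Tear strength = force / thickness
Tear = 110 / 1.0 = 110.0 N/mm


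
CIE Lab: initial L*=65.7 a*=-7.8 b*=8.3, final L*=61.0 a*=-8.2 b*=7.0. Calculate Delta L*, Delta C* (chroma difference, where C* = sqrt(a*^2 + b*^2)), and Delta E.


Delta L* = -4.7
Delta C* = -0.61
Delta E = 4.89

Delta L* = 61.0 - 65.7 = -4.7
C1* = sqrt((-7.8)^2 + (8.3)^2) = 11.390
C2* = sqrt((-8.2)^2 + (7.0)^2) = 10.781
Delta C* = 10.781 - 11.390 = -0.61
Delta E = sqrt((-4.7)^2 + (-0.4)^2 + (-1.3)^2) = 4.89


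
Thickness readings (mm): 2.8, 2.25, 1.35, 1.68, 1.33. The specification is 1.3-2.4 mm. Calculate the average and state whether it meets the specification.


Sum = 9.41
Average = 9.41 / 5 = 1.88 mm
Specification range: 1.3 to 2.4 mm
Within spec: Yes


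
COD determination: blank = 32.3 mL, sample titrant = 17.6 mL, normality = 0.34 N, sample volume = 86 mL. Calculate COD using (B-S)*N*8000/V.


COD = (32.3 - 17.6) x 0.34 x 8000 / 86
COD = 14.7 x 0.34 x 8000 / 86
COD = 464.9 mg/L


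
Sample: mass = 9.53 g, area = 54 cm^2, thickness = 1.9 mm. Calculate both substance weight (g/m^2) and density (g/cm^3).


Substance weight = 1764.8 g/m^2
Density = 0.929 g/cm^3


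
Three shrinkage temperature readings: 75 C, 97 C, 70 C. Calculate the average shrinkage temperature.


80.7 C

Average = (75 + 97 + 70) / 3
Average = 242 / 3 = 80.7 C


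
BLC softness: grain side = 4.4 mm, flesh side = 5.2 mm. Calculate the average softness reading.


4.80 mm

Average = (4.4 + 5.2) / 2
Average = 4.80 mm


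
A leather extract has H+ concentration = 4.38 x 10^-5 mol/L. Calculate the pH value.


pH = 4.36


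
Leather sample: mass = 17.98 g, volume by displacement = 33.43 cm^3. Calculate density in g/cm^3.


Density = mass / volume
Density = 17.98 / 33.43 = 0.538 g/cm^3


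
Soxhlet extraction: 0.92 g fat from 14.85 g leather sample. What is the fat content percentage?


6.2%


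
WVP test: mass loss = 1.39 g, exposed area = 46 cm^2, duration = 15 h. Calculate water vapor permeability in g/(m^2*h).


20.14 g/(m^2*h)


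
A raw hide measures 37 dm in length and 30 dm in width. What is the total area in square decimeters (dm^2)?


Area = length x width
Area = 37 x 30 = 1110 dm^2


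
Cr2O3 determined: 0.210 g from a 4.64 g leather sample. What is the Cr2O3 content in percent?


4.53%


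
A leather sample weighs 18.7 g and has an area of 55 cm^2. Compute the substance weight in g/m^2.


Substance weight = mass / area x 10000
SW = 18.7 / 55 x 10000
SW = 3400.0 g/m^2


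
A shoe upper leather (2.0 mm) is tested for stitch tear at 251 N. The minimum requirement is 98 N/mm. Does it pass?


STS = 125.5 N/mm
Passes: Yes

STS = 251 / 2.0 = 125.5 N/mm
Minimum required: 98 N/mm
Passes: Yes


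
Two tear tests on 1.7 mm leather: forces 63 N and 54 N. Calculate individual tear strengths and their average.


Tear 1 = 63 / 1.7 = 37.1 N/mm
Tear 2 = 54 / 1.7 = 31.8 N/mm
Average = (37.1 + 31.8) / 2 = 34.5 N/mm


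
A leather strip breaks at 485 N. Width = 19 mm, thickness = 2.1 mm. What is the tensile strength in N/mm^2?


Cross-sectional area = 19 x 2.1 = 39.9 mm^2
Tensile strength = 485 / 39.9 = 12.16 N/mm^2
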